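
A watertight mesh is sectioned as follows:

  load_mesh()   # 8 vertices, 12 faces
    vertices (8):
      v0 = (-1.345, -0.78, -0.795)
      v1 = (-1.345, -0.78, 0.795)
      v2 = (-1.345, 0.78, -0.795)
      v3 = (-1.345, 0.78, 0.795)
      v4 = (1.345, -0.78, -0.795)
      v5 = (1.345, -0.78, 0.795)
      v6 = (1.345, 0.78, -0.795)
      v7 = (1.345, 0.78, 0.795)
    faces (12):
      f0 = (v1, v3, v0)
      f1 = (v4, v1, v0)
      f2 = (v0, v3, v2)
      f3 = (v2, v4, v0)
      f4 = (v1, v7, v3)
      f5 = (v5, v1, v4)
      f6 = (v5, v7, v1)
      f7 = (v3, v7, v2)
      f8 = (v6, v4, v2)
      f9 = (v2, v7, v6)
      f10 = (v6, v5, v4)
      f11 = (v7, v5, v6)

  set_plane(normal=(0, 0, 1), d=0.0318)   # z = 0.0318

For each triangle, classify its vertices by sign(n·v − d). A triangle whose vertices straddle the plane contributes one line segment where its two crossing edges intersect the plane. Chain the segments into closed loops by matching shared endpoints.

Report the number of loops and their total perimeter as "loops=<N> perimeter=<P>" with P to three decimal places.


Straddling triangles (8 of 12):
  (v1,v3,v0) [++-] → (-1.345, 0.0312, 0.0318)–(-1.345, -0.78, 0.0318)  len=0.8112
  (v4,v1,v0) [-+-] → (-0.0538, -0.78, 0.0318)–(-1.345, -0.78, 0.0318)  len=1.2912
  (v0,v3,v2) [-+-] → (-1.345, 0.0312, 0.0318)–(-1.345, 0.78, 0.0318)  len=0.7488
  (v5,v1,v4) [++-] → (-0.0538, -0.78, 0.0318)–(1.345, -0.78, 0.0318)  len=1.3988
  (v3,v7,v2) [++-] → (0.0538, 0.78, 0.0318)–(-1.345, 0.78, 0.0318)  len=1.3988
  (v2,v7,v6) [-+-] → (0.0538, 0.78, 0.0318)–(1.345, 0.78, 0.0318)  len=1.2912
  (v6,v5,v4) [-+-] → (1.345, -0.0312, 0.0318)–(1.345, -0.78, 0.0318)  len=0.7488
  (v7,v5,v6) [++-] → (1.345, -0.0312, 0.0318)–(1.345, 0.78, 0.0318)  len=0.8112

Chained into 1 loop(s):
  loop 1: 8 segments, perimeter = 8.5000
Total perimeter = 8.500

loops=1 perimeter=8.500


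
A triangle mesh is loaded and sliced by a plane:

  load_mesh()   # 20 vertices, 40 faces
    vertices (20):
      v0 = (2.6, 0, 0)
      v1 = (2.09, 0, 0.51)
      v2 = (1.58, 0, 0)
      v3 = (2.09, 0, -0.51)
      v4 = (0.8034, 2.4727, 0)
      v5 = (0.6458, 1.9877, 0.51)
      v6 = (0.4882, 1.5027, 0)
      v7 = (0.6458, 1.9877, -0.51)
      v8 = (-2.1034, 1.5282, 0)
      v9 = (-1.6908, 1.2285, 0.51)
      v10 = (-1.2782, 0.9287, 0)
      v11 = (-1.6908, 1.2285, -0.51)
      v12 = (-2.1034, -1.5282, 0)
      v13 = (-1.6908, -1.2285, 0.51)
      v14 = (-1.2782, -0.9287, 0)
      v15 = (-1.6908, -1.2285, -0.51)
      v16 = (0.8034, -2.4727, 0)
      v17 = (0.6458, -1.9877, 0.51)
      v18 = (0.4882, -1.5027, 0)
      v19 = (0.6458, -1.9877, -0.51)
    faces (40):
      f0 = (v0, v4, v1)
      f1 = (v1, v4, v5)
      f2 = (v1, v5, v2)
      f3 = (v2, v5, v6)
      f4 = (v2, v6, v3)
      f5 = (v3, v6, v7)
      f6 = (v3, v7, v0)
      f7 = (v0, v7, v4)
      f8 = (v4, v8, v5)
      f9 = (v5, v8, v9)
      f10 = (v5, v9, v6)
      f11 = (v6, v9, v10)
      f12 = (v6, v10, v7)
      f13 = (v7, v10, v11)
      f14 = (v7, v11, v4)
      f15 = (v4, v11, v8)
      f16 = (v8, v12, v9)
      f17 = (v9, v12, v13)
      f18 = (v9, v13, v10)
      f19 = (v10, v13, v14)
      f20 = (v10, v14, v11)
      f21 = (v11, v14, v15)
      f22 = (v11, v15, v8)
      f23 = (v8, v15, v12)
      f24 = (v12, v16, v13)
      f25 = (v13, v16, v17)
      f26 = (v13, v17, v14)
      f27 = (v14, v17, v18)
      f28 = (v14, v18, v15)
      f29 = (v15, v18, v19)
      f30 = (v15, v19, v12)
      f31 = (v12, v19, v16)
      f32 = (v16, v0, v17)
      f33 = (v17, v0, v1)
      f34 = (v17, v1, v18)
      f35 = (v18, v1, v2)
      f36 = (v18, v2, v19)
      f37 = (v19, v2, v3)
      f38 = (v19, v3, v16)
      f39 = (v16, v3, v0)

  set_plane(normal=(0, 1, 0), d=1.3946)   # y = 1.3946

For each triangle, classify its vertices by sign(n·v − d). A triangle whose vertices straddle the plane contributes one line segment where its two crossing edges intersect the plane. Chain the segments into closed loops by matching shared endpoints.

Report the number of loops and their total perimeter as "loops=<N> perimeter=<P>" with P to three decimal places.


Straddling triangles (18 of 40):
  (v0,v4,v1) [-+-] → (1.58672, 1.3946, 0)–(1.36436, 1.3946, 0.222361)  len=0.3145
  (v1,v4,v5) [-++] → (1.36436, 1.3946, 0.222361)–(1.07673, 1.3946, 0.51)  len=0.4068
  (v1,v5,v2) [-+-] → (1.07673, 1.3946, 0.51)–(0.924551, 1.3946, 0.357824)  len=0.2152
  (v2,v5,v6) [-++] → (0.924551, 1.3946, 0.357824)–(0.566741, 1.3946, 0)  len=0.5060
  (v2,v6,v3) [-+-] → (0.566741, 1.3946, 0)–(0.603429, 1.3946, -0.036688)  len=0.0519
  (v3,v6,v7) [-++] → (0.603429, 1.3946, -0.036688)–(1.07673, 1.3946, -0.51)  len=0.6694
  (v3,v7,v0) [-+-] → (1.07673, 1.3946, -0.51)–(1.2289, 1.3946, -0.357824)  len=0.2152
  (v0,v7,v4) [-++] → (1.2289, 1.3946, -0.357824)–(1.58672, 1.3946, 0)  len=0.5060
  (v5,v8,v9) [++-] → (-1.91947, 1.3946, 0.227347)–(-1.17959, 1.3946, 0.51)  len=0.7920
  (v5,v9,v6) [+-+] → (-1.17959, 1.3946, 0.51)–(-0.370844, 1.3946, 0.201061)  len=0.8657
  (v6,v9,v10) [+--] → (-0.370844, 1.3946, 0.201061)–(0.155538, 1.3946, 0)  len=0.5635
  (v6,v10,v7) [+-+] → (0.155538, 1.3946, 0)–(-0.431749, 1.3946, -0.224371)  len=0.6287
  (v7,v10,v11) [+--] → (-0.431749, 1.3946, -0.224371)–(-1.17959, 1.3946, -0.51)  len=0.8005
  (v7,v11,v4) [+-+] → (-1.17959, 1.3946, -0.51)–(-1.35783, 1.3946, -0.441915)  len=0.1908
  (v4,v11,v8) [+-+] → (-1.35783, 1.3946, -0.441915)–(-1.91947, 1.3946, -0.227347)  len=0.6012
  (v8,v12,v9) [+--] → (-2.1034, 1.3946, 0)–(-1.91947, 1.3946, 0.227347)  len=0.2924
  (v11,v15,v8) [--+] → (-2.0834, 1.3946, -0.0247165)–(-1.91947, 1.3946, -0.227347)  len=0.2606
  (v8,v15,v12) [+--] → (-2.0834, 1.3946, -0.0247165)–(-2.1034, 1.3946, 0)  len=0.0318

Chained into 2 loop(s):
  loop 1: 8 segments, perimeter = 2.8850
  loop 2: 10 segments, perimeter = 5.0274
Total perimeter = 7.912

loops=2 perimeter=7.912


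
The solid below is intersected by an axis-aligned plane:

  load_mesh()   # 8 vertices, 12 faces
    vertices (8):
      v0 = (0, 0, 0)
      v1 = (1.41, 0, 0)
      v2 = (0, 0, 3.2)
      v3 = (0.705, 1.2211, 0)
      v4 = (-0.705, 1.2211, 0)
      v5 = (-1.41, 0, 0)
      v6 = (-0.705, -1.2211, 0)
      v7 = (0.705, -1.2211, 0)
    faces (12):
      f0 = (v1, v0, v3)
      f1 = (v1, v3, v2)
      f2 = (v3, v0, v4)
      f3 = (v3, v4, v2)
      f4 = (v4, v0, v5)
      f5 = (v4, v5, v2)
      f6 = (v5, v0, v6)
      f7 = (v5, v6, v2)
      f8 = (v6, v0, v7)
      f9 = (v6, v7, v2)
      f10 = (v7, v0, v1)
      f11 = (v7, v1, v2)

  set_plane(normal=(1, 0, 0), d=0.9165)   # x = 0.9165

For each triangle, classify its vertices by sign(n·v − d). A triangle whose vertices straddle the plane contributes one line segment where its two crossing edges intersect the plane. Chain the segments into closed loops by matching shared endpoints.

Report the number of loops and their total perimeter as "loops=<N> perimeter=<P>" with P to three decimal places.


Straddling triangles (4 of 12):
  (v1,v0,v3) [+--] → (0.9165, 0, 0)–(0.9165, 0.85477, 0)  len=0.8548
  (v1,v3,v2) [+--] → (0.9165, 0.85477, 0)–(0.9165, 0, 1.12)  len=1.4089
  (v7,v0,v1) [--+] → (0.9165, 0, 0)–(0.9165, -0.85477, 0)  len=0.8548
  (v7,v1,v2) [-+-] → (0.9165, -0.85477, 0)–(0.9165, 0, 1.12)  len=1.4089

Chained into 1 loop(s):
  loop 1: 4 segments, perimeter = 4.5274
Total perimeter = 4.527

loops=1 perimeter=4.527


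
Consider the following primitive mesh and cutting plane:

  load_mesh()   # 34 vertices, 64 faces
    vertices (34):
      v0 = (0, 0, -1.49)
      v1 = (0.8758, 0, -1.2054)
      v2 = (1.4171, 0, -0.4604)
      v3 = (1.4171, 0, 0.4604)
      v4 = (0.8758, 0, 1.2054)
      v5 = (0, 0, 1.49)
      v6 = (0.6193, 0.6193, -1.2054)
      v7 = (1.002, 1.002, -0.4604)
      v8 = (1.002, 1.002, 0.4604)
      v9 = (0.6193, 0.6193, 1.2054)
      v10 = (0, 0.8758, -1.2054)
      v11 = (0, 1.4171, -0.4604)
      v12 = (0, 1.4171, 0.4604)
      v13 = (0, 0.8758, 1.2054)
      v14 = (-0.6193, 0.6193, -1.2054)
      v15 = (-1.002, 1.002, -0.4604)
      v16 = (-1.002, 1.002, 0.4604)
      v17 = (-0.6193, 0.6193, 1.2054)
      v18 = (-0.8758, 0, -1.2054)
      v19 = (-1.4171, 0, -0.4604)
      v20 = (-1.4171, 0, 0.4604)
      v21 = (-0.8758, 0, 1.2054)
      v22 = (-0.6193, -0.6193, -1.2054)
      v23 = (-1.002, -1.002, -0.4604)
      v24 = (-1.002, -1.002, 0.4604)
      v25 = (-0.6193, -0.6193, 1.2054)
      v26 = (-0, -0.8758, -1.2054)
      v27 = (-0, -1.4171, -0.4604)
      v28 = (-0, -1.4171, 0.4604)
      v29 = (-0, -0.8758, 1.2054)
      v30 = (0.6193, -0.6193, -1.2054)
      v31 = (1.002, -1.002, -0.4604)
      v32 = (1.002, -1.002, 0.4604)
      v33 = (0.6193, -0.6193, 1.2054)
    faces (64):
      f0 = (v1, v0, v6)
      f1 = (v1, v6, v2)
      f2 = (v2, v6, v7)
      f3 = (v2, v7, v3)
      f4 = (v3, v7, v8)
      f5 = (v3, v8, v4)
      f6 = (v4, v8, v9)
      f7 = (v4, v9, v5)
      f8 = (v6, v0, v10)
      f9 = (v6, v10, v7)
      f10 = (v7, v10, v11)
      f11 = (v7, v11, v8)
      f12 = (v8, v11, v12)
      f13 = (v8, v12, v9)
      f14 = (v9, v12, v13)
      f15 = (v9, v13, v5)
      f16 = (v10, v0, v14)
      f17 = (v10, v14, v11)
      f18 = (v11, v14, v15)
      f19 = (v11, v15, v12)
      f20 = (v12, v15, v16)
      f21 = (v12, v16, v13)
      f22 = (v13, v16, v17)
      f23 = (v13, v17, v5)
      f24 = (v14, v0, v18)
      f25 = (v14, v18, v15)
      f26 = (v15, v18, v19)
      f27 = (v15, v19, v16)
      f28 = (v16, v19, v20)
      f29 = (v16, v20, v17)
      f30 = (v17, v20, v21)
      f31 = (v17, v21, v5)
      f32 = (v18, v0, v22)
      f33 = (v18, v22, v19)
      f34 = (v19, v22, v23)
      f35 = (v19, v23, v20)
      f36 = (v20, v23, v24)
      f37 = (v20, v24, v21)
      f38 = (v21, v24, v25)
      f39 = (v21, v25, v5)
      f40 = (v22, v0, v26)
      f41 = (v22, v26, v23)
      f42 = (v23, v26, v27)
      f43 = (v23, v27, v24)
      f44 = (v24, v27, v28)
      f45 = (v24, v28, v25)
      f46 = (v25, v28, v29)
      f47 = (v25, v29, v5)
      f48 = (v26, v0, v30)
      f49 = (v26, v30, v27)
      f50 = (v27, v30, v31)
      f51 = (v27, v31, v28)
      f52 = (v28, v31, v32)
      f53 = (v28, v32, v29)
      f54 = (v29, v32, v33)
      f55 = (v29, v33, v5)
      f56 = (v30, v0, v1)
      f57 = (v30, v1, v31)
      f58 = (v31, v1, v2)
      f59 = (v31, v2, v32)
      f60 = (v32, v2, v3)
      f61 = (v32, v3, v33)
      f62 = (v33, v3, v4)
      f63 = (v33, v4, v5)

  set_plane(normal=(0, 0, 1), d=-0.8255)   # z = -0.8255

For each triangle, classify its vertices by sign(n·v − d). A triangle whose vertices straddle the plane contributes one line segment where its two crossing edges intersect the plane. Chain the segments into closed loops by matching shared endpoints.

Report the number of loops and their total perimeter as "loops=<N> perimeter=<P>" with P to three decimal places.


Straddling triangles (16 of 64):
  (v1,v6,v2) [--+] → (1.02612, 0.303499, -0.8255)–(1.15183, 0, -0.8255)  len=0.3285
  (v2,v6,v7) [+-+] → (1.02612, 0.303499, -0.8255)–(0.814451, 0.814451, -0.8255)  len=0.5531
  (v6,v10,v7) [--+] → (0.510953, 0.940154, -0.8255)–(0.814451, 0.814451, -0.8255)  len=0.3285
  (v7,v10,v11) [+-+] → (0.510953, 0.940154, -0.8255)–(0, 1.15183, -0.8255)  len=0.5531
  (v10,v14,v11) [--+] → (-0.303499, 1.02612, -0.8255)–(0, 1.15183, -0.8255)  len=0.3285
  (v11,v14,v15) [+-+] → (-0.303499, 1.02612, -0.8255)–(-0.814451, 0.814451, -0.8255)  len=0.5531
  (v14,v18,v15) [--+] → (-0.940154, 0.510953, -0.8255)–(-0.814451, 0.814451, -0.8255)  len=0.3285
  (v15,v18,v19) [+-+] → (-0.940154, 0.510953, -0.8255)–(-1.15183, 0, -0.8255)  len=0.5531
  (v18,v22,v19) [--+] → (-1.02612, -0.303499, -0.8255)–(-1.15183, 0, -0.8255)  len=0.3285
  (v19,v22,v23) [+-+] → (-1.02612, -0.303499, -0.8255)–(-0.814451, -0.814451, -0.8255)  len=0.5531
  (v22,v26,v23) [--+] → (-0.510953, -0.940154, -0.8255)–(-0.814451, -0.814451, -0.8255)  len=0.3285
  (v23,v26,v27) [+-+] → (-0.510953, -0.940154, -0.8255)–(0, -1.15183, -0.8255)  len=0.5531
  (v26,v30,v27) [--+] → (0.303499, -1.02612, -0.8255)–(0, -1.15183, -0.8255)  len=0.3285
  (v27,v30,v31) [+-+] → (0.303499, -1.02612, -0.8255)–(0.814451, -0.814451, -0.8255)  len=0.5531
  (v30,v1,v31) [--+] → (0.940154, -0.510953, -0.8255)–(0.814451, -0.814451, -0.8255)  len=0.3285
  (v31,v1,v2) [+-+] → (0.940154, -0.510953, -0.8255)–(1.15183, 0, -0.8255)  len=0.5531

Chained into 1 loop(s):
  loop 1: 16 segments, perimeter = 7.0525
Total perimeter = 7.053

loops=1 perimeter=7.053


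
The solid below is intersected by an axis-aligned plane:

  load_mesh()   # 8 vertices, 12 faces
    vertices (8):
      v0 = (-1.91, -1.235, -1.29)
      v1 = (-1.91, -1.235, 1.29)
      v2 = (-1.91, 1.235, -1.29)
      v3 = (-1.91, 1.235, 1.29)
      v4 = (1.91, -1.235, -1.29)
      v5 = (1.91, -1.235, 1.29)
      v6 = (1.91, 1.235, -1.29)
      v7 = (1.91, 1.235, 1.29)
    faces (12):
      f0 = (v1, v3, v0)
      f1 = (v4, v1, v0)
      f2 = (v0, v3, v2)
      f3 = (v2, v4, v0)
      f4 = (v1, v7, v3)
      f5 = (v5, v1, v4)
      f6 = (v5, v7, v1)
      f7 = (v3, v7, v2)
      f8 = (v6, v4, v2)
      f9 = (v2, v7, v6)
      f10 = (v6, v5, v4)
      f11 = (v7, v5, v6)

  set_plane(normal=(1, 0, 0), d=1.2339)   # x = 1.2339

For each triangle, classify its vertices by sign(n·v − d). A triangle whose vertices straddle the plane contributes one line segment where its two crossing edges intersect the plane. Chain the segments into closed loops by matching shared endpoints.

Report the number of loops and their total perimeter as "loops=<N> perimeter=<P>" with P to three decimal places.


loops=1 perimeter=10.100

Straddling triangles (8 of 12):
  (v4,v1,v0) [+--] → (1.2339, -1.235, -0.833367)–(1.2339, -1.235, -1.29)  len=0.4566
  (v2,v4,v0) [-+-] → (1.2339, -0.797836, -1.29)–(1.2339, -1.235, -1.29)  len=0.4372
  (v1,v7,v3) [-+-] → (1.2339, 0.797836, 1.29)–(1.2339, 1.235, 1.29)  len=0.4372
  (v5,v1,v4) [+-+] → (1.2339, -1.235, 1.29)–(1.2339, -1.235, -0.833367)  len=2.1234
  (v5,v7,v1) [++-] → (1.2339, 0.797836, 1.29)–(1.2339, -1.235, 1.29)  len=2.0328
  (v3,v7,v2) [-+-] → (1.2339, 1.235, 1.29)–(1.2339, 1.235, 0.833367)  len=0.4566
  (v6,v4,v2) [++-] → (1.2339, -0.797836, -1.29)–(1.2339, 1.235, -1.29)  len=2.0328
  (v2,v7,v6) [-++] → (1.2339, 1.235, 0.833367)–(1.2339, 1.235, -1.29)  len=2.1234

Chained into 1 loop(s):
  loop 1: 8 segments, perimeter = 10.1000
Total perimeter = 10.100


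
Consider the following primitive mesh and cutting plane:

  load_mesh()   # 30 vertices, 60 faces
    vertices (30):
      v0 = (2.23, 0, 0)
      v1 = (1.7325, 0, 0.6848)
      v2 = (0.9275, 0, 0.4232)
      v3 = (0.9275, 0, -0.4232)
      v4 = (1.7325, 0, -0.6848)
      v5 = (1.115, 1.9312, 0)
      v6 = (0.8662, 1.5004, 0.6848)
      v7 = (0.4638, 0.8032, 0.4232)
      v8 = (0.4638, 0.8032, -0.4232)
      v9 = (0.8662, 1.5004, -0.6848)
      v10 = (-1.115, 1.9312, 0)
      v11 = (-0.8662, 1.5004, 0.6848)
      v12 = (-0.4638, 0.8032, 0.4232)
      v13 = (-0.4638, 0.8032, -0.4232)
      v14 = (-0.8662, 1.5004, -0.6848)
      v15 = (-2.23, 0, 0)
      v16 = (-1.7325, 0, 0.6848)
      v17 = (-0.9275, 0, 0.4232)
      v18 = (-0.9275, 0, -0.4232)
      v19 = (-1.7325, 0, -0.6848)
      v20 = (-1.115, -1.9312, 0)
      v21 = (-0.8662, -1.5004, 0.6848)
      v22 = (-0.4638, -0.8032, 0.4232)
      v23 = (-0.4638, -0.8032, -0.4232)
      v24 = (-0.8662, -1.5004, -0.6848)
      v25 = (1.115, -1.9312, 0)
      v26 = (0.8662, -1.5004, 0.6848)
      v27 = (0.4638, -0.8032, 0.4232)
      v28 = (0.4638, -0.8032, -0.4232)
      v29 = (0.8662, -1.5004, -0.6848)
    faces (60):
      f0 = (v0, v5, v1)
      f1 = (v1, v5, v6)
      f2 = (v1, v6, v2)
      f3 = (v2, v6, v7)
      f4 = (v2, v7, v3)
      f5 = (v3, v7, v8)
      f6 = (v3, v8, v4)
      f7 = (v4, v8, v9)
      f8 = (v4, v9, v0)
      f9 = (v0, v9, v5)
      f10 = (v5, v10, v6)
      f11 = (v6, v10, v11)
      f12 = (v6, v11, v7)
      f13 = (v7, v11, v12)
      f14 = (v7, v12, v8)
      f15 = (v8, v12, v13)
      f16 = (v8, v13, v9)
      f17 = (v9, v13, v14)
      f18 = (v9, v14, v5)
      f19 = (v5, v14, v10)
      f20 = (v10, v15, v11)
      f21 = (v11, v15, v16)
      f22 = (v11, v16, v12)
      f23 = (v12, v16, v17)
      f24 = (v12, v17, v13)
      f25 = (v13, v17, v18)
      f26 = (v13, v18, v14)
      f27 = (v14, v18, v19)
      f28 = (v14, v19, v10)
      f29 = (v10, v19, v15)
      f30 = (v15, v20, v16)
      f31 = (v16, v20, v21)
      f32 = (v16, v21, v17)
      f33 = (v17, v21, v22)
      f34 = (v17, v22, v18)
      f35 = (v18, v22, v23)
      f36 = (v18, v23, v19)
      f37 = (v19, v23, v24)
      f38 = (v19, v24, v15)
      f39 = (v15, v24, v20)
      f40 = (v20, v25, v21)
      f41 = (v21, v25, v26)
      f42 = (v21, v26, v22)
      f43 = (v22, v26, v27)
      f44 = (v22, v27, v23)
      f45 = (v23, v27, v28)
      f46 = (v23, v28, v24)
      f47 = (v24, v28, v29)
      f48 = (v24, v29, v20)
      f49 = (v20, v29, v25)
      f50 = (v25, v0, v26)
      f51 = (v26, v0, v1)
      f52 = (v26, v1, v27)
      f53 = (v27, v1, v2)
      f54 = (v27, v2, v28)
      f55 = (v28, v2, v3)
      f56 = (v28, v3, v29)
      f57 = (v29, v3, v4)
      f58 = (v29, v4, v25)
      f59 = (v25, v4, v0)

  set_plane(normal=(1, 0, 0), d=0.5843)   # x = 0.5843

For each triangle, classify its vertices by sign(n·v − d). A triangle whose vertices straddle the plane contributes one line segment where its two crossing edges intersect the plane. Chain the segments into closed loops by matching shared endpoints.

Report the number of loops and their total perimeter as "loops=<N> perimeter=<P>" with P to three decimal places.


Straddling triangles (24 of 60):
  (v2,v6,v7) [++-] → (0.5843, 1.01198, 0.501537)–(0.5843, 0.594475, 0.4232)  len=0.4248
  (v2,v7,v3) [+-+] → (0.5843, 0.594475, 0.4232)–(0.5843, 0.594475, 0.203249)  len=0.2200
  (v3,v7,v8) [+--] → (0.5843, 0.594475, 0.203249)–(0.5843, 0.594475, -0.4232)  len=0.6264
  (v3,v8,v4) [+-+] → (0.5843, 0.594475, -0.4232)–(0.5843, 0.726913, -0.448047)  len=0.1347
  (v4,v8,v9) [+-+] → (0.5843, 0.726913, -0.448047)–(0.5843, 1.01198, -0.501537)  len=0.2900
  (v5,v10,v6) [+-+] → (0.5843, 1.9312, 0)–(0.5843, 1.5617, 0.587362)  len=0.6939
  (v6,v10,v11) [+--] → (0.5843, 1.5617, 0.587362)–(0.5843, 1.5004, 0.6848)  len=0.1151
  (v6,v11,v7) [+--] → (0.5843, 1.5004, 0.6848)–(0.5843, 1.01198, 0.501537)  len=0.5217
  (v8,v13,v9) [--+] → (0.5843, 1.35263, -0.629353)–(0.5843, 1.01198, -0.501537)  len=0.3638
  (v9,v13,v14) [+--] → (0.5843, 1.35263, -0.629353)–(0.5843, 1.5004, -0.6848)  len=0.1578
  (v9,v14,v5) [+-+] → (0.5843, 1.5004, -0.6848)–(0.5843, 1.8158, -0.183436)  len=0.5923
  (v5,v14,v10) [+--] → (0.5843, 1.8158, -0.183436)–(0.5843, 1.9312, 0)  len=0.2167
  (v20,v25,v21) [-+-] → (0.5843, -1.9312, 0)–(0.5843, -1.8158, 0.183436)  len=0.2167
  (v21,v25,v26) [-++] → (0.5843, -1.8158, 0.183436)–(0.5843, -1.5004, 0.6848)  len=0.5923
  (v21,v26,v22) [-+-] → (0.5843, -1.5004, 0.6848)–(0.5843, -1.35263, 0.629353)  len=0.1578
  (v22,v26,v27) [-+-] → (0.5843, -1.35263, 0.629353)–(0.5843, -1.01198, 0.501537)  len=0.3638
  (v24,v28,v29) [--+] → (0.5843, -1.01198, -0.501537)–(0.5843, -1.5004, -0.6848)  len=0.5217
  (v24,v29,v20) [-+-] → (0.5843, -1.5004, -0.6848)–(0.5843, -1.5617, -0.587362)  len=0.1151
  (v20,v29,v25) [-++] → (0.5843, -1.5617, -0.587362)–(0.5843, -1.9312, 0)  len=0.6939
  (v26,v1,v27) [++-] → (0.5843, -0.726913, 0.448047)–(0.5843, -1.01198, 0.501537)  len=0.2900
  (v27,v1,v2) [-++] → (0.5843, -0.726913, 0.448047)–(0.5843, -0.594475, 0.4232)  len=0.1347
  (v27,v2,v28) [-+-] → (0.5843, -0.594475, 0.4232)–(0.5843, -0.594475, -0.203249)  len=0.6264
  (v28,v2,v3) [-++] → (0.5843, -0.594475, -0.203249)–(0.5843, -0.594475, -0.4232)  len=0.2200
  (v28,v3,v29) [-++] → (0.5843, -0.594475, -0.4232)–(0.5843, -1.01198, -0.501537)  len=0.4248

Chained into 2 loop(s):
  loop 1: 12 segments, perimeter = 4.3574
  loop 2: 12 segments, perimeter = 4.3574
Total perimeter = 8.715

loops=2 perimeter=8.715


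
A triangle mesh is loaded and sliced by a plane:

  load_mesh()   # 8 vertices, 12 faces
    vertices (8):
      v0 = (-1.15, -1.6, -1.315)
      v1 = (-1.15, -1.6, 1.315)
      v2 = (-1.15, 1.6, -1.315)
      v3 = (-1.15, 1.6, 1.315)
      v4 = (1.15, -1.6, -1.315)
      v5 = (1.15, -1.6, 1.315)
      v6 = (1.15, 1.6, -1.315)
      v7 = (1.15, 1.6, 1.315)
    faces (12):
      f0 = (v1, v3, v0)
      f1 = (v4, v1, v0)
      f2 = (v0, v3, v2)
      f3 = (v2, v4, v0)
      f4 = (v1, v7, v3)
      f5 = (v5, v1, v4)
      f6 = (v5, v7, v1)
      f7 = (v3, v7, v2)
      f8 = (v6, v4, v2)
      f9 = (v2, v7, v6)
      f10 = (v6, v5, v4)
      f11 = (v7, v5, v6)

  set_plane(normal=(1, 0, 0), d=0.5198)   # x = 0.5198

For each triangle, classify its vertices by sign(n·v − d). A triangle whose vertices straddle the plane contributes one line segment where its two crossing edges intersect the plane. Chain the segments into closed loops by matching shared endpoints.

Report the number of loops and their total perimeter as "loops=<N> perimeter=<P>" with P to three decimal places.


Straddling triangles (8 of 12):
  (v4,v1,v0) [+--] → (0.5198, -1.6, -0.59438)–(0.5198, -1.6, -1.315)  len=0.7206
  (v2,v4,v0) [-+-] → (0.5198, -0.7232, -1.315)–(0.5198, -1.6, -1.315)  len=0.8768
  (v1,v7,v3) [-+-] → (0.5198, 0.7232, 1.315)–(0.5198, 1.6, 1.315)  len=0.8768
  (v5,v1,v4) [+-+] → (0.5198, -1.6, 1.315)–(0.5198, -1.6, -0.59438)  len=1.9094
  (v5,v7,v1) [++-] → (0.5198, 0.7232, 1.315)–(0.5198, -1.6, 1.315)  len=2.3232
  (v3,v7,v2) [-+-] → (0.5198, 1.6, 1.315)–(0.5198, 1.6, 0.59438)  len=0.7206
  (v6,v4,v2) [++-] → (0.5198, -0.7232, -1.315)–(0.5198, 1.6, -1.315)  len=2.3232
  (v2,v7,v6) [-++] → (0.5198, 1.6, 0.59438)–(0.5198, 1.6, -1.315)  len=1.9094

Chained into 1 loop(s):
  loop 1: 8 segments, perimeter = 11.6600
Total perimeter = 11.660

loops=1 perimeter=11.660


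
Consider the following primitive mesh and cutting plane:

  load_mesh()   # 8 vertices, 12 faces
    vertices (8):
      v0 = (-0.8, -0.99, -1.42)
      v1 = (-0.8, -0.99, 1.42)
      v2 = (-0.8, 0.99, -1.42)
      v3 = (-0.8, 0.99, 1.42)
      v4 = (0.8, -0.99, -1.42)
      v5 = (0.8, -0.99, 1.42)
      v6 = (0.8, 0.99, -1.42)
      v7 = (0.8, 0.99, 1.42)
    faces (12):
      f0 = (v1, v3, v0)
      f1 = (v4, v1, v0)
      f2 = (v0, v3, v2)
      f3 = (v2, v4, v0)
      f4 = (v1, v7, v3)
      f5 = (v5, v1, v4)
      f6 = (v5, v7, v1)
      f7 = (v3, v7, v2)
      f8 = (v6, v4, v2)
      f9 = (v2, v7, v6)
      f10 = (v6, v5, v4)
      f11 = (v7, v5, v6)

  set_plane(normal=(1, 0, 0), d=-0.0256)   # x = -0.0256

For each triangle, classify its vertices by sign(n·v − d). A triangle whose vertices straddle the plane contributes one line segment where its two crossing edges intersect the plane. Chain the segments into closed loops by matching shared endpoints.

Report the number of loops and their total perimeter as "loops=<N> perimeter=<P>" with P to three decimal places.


Straddling triangles (8 of 12):
  (v4,v1,v0) [+--] → (-0.0256, -0.99, 0.04544)–(-0.0256, -0.99, -1.42)  len=1.4654
  (v2,v4,v0) [-+-] → (-0.0256, 0.03168, -1.42)–(-0.0256, -0.99, -1.42)  len=1.0217
  (v1,v7,v3) [-+-] → (-0.0256, -0.03168, 1.42)–(-0.0256, 0.99, 1.42)  len=1.0217
  (v5,v1,v4) [+-+] → (-0.0256, -0.99, 1.42)–(-0.0256, -0.99, 0.04544)  len=1.3746
  (v5,v7,v1) [++-] → (-0.0256, -0.03168, 1.42)–(-0.0256, -0.99, 1.42)  len=0.9583
  (v3,v7,v2) [-+-] → (-0.0256, 0.99, 1.42)–(-0.0256, 0.99, -0.04544)  len=1.4654
  (v6,v4,v2) [++-] → (-0.0256, 0.03168, -1.42)–(-0.0256, 0.99, -1.42)  len=0.9583
  (v2,v7,v6) [-++] → (-0.0256, 0.99, -0.04544)–(-0.0256, 0.99, -1.42)  len=1.3746

Chained into 1 loop(s):
  loop 1: 8 segments, perimeter = 9.6400
Total perimeter = 9.640

loops=1 perimeter=9.640


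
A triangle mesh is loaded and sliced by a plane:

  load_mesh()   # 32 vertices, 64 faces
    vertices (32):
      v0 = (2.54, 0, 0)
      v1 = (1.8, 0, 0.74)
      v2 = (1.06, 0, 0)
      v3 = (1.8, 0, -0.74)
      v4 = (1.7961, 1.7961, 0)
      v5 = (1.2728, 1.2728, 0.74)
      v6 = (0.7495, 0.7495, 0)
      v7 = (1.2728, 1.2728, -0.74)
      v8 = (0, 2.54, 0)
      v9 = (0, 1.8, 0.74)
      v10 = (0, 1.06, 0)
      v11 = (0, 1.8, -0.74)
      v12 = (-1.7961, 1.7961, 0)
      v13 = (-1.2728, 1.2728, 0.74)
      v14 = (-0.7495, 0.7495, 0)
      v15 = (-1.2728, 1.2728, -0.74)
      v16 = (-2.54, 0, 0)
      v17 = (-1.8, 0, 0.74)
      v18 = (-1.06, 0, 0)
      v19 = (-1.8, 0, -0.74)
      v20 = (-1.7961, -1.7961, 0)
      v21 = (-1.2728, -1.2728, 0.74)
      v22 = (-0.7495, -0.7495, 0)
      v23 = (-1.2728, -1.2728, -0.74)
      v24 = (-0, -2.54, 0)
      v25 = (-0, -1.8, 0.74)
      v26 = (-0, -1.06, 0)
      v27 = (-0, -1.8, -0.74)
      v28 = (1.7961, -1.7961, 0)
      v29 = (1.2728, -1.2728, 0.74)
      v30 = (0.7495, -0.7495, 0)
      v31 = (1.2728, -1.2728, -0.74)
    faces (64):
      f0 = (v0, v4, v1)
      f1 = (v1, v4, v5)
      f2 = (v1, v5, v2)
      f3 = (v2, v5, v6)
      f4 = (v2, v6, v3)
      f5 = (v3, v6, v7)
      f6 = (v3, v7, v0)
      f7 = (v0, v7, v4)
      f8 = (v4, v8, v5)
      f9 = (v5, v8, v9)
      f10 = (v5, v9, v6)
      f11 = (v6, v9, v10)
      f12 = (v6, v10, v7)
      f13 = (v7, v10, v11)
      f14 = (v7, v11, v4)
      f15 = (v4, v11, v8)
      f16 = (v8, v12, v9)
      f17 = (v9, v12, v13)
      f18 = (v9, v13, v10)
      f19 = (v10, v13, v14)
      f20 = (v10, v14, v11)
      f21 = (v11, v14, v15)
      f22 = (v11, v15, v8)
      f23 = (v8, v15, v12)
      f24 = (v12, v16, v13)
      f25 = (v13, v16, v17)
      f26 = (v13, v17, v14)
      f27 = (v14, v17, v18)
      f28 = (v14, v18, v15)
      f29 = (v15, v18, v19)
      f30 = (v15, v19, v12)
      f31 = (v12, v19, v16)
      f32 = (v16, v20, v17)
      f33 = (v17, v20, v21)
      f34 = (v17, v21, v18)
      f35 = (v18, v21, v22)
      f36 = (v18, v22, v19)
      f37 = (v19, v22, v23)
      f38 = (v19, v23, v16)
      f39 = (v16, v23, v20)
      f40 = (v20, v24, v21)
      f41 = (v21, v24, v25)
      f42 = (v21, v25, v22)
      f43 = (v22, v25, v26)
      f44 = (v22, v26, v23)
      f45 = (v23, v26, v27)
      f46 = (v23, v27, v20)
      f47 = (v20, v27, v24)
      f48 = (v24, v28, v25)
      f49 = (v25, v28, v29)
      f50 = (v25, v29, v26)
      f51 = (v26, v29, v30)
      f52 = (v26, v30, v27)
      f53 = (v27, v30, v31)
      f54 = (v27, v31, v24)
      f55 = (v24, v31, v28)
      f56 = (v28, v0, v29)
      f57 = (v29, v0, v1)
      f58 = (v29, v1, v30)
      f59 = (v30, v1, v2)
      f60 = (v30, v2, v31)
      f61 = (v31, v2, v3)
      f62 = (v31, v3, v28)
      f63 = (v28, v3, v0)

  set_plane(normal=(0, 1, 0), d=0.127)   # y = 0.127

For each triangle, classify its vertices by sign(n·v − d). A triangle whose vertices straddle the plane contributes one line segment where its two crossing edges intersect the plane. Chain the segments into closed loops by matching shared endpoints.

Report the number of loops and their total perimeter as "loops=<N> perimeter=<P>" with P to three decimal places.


loops=2 perimeter=8.372

Straddling triangles (16 of 64):
  (v0,v4,v1) [-+-] → (2.4874, 0.127, 0)–(1.79972, 0.127, 0.687676)  len=0.9725
  (v1,v4,v5) [-++] → (1.79972, 0.127, 0.687676)–(1.7474, 0.127, 0.74)  len=0.0740
  (v1,v5,v2) [-+-] → (1.7474, 0.127, 0.74)–(1.08123, 0.127, 0.0738372)  len=0.9421
  (v2,v5,v6) [-++] → (1.08123, 0.127, 0.0738372)–(1.00739, 0.127, 0)  len=0.1044
  (v2,v6,v3) [-+-] → (1.00739, 0.127, 0)–(1.622, 0.127, -0.61461)  len=0.8692
  (v3,v6,v7) [-++] → (1.622, 0.127, -0.61461)–(1.7474, 0.127, -0.74)  len=0.1773
  (v3,v7,v0) [-+-] → (1.7474, 0.127, -0.74)–(2.41356, 0.127, -0.0738372)  len=0.9421
  (v0,v7,v4) [-++] → (2.41356, 0.127, -0.0738372)–(2.4874, 0.127, 0)  len=0.1044
  (v12,v16,v13) [+-+] → (-2.4874, 0.127, 0)–(-2.41356, 0.127, 0.0738372)  len=0.1044
  (v13,v16,v17) [+--] → (-2.41356, 0.127, 0.0738372)–(-1.7474, 0.127, 0.74)  len=0.9421
  (v13,v17,v14) [+-+] → (-1.7474, 0.127, 0.74)–(-1.622, 0.127, 0.61461)  len=0.1773
  (v14,v17,v18) [+--] → (-1.622, 0.127, 0.61461)–(-1.00739, 0.127, 0)  len=0.8692
  (v14,v18,v15) [+-+] → (-1.00739, 0.127, 0)–(-1.08123, 0.127, -0.0738372)  len=0.1044
  (v15,v18,v19) [+--] → (-1.08123, 0.127, -0.0738372)–(-1.7474, 0.127, -0.74)  len=0.9421
  (v15,v19,v12) [+-+] → (-1.7474, 0.127, -0.74)–(-1.79972, 0.127, -0.687676)  len=0.0740
  (v12,v19,v16) [+--] → (-1.79972, 0.127, -0.687676)–(-2.4874, 0.127, 0)  len=0.9725

Chained into 2 loop(s):
  loop 1: 8 segments, perimeter = 4.1861
  loop 2: 8 segments, perimeter = 4.1861
Total perimeter = 8.372


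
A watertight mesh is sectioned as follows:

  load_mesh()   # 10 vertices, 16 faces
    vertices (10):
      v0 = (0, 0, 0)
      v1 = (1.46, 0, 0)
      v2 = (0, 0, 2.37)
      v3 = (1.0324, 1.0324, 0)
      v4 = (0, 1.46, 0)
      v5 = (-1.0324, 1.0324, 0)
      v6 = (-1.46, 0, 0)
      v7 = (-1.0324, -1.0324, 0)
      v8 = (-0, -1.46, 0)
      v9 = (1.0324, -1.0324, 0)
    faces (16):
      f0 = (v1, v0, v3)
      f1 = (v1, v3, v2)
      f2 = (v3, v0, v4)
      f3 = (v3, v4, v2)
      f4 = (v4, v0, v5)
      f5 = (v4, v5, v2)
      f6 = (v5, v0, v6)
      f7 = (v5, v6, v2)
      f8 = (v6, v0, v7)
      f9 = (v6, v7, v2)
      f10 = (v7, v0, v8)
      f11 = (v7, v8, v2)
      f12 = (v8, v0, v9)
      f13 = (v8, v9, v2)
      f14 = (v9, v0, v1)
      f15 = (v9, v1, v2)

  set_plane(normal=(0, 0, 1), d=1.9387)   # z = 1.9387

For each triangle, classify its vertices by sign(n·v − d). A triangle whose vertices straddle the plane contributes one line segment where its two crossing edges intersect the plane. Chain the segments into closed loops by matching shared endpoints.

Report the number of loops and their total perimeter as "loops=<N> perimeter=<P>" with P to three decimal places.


loops=1 perimeter=1.627

Straddling triangles (8 of 16):
  (v1,v3,v2) [--+] → (0.187879, 0.187879, 1.9387)–(0.265695, 0, 1.9387)  len=0.2034
  (v3,v4,v2) [--+] → (0, 0.265695, 1.9387)–(0.187879, 0.187879, 1.9387)  len=0.2034
  (v4,v5,v2) [--+] → (-0.187879, 0.187879, 1.9387)–(0, 0.265695, 1.9387)  len=0.2034
  (v5,v6,v2) [--+] → (-0.265695, 0, 1.9387)–(-0.187879, 0.187879, 1.9387)  len=0.2034
  (v6,v7,v2) [--+] → (-0.187879, -0.187879, 1.9387)–(-0.265695, 0, 1.9387)  len=0.2034
  (v7,v8,v2) [--+] → (0, -0.265695, 1.9387)–(-0.187879, -0.187879, 1.9387)  len=0.2034
  (v8,v9,v2) [--+] → (0.187879, -0.187879, 1.9387)–(0, -0.265695, 1.9387)  len=0.2034
  (v9,v1,v2) [--+] → (0.265695, 0, 1.9387)–(0.187879, -0.187879, 1.9387)  len=0.2034

Chained into 1 loop(s):
  loop 1: 8 segments, perimeter = 1.6269
Total perimeter = 1.627


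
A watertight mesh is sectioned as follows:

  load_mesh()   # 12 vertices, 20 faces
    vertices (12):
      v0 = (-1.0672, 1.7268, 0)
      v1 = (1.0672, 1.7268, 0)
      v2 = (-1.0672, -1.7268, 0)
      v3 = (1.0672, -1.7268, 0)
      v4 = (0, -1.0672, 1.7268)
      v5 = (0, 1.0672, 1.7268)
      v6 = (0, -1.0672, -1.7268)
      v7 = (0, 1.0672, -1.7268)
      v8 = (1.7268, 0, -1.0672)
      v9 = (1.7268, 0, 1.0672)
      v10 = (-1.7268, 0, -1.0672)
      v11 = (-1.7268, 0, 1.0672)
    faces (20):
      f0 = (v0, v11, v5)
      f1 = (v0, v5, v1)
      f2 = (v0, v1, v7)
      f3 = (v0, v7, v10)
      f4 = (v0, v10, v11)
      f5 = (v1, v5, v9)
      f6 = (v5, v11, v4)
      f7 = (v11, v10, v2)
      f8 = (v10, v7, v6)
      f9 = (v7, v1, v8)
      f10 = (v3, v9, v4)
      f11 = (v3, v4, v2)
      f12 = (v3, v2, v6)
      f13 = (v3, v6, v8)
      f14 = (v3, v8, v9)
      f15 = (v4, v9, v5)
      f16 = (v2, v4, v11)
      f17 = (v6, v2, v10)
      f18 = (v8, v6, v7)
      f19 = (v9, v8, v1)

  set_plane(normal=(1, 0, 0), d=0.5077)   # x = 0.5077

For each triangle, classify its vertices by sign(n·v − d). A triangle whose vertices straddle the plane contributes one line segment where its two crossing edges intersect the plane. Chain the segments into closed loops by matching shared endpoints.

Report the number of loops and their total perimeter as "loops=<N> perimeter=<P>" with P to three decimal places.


Straddling triangles (10 of 20):
  (v0,v5,v1) [--+] → (0.5077, 1.38099, 0.905308)–(0.5077, 1.7268, 0)  len=0.9691
  (v0,v1,v7) [-+-] → (0.5077, 1.7268, 0)–(0.5077, 1.38099, -0.905308)  len=0.9691
  (v1,v5,v9) [+-+] → (0.5077, 1.38099, 0.905308)–(0.5077, 0.75343, 1.53287)  len=0.8875
  (v7,v1,v8) [-++] → (0.5077, 1.38099, -0.905308)–(0.5077, 0.75343, -1.53287)  len=0.8875
  (v3,v9,v4) [++-] → (0.5077, -0.75343, 1.53287)–(0.5077, -1.38099, 0.905308)  len=0.8875
  (v3,v4,v2) [+--] → (0.5077, -1.38099, 0.905308)–(0.5077, -1.7268, 0)  len=0.9691
  (v3,v2,v6) [+--] → (0.5077, -1.7268, 0)–(0.5077, -1.38099, -0.905308)  len=0.9691
  (v3,v6,v8) [+-+] → (0.5077, -1.38099, -0.905308)–(0.5077, -0.75343, -1.53287)  len=0.8875
  (v4,v9,v5) [-+-] → (0.5077, -0.75343, 1.53287)–(0.5077, 0.75343, 1.53287)  len=1.5069
  (v8,v6,v7) [+--] → (0.5077, -0.75343, -1.53287)–(0.5077, 0.75343, -1.53287)  len=1.5069

Chained into 1 loop(s):
  loop 1: 10 segments, perimeter = 10.4402
Total perimeter = 10.440

loops=1 perimeter=10.440


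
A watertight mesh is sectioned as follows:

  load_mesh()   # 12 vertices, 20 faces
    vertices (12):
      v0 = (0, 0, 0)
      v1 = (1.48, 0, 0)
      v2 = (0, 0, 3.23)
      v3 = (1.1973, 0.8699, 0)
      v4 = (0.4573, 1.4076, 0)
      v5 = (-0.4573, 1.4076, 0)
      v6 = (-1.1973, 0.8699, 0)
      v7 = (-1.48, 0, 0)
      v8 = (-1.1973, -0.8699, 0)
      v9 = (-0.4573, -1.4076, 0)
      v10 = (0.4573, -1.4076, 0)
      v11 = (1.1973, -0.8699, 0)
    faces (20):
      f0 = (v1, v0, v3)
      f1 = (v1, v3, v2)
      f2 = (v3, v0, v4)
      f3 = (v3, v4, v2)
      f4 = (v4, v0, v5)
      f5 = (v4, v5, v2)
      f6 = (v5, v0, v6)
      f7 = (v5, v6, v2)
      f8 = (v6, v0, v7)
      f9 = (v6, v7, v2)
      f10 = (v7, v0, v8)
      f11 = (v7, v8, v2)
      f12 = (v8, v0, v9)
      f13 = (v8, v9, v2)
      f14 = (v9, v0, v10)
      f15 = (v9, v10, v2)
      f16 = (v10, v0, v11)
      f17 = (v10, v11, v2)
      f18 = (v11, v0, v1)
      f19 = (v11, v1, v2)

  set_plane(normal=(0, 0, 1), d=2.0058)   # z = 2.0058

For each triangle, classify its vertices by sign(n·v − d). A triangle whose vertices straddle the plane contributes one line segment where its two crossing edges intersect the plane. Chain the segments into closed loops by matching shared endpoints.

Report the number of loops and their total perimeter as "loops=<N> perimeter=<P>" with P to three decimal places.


loops=1 perimeter=3.467

Straddling triangles (10 of 20):
  (v1,v3,v2) [--+] → (0.453788, 0.3297, 2.0058)–(0.560934, 0, 2.0058)  len=0.3467
  (v3,v4,v2) [--+] → (0.173321, 0.533493, 2.0058)–(0.453788, 0.3297, 2.0058)  len=0.3467
  (v4,v5,v2) [--+] → (-0.173321, 0.533493, 2.0058)–(0.173321, 0.533493, 2.0058)  len=0.3466
  (v5,v6,v2) [--+] → (-0.453788, 0.3297, 2.0058)–(-0.173321, 0.533493, 2.0058)  len=0.3467
  (v6,v7,v2) [--+] → (-0.560934, 0, 2.0058)–(-0.453788, 0.3297, 2.0058)  len=0.3467
  (v7,v8,v2) [--+] → (-0.453788, -0.3297, 2.0058)–(-0.560934, 0, 2.0058)  len=0.3467
  (v8,v9,v2) [--+] → (-0.173321, -0.533493, 2.0058)–(-0.453788, -0.3297, 2.0058)  len=0.3467
  (v9,v10,v2) [--+] → (0.173321, -0.533493, 2.0058)–(-0.173321, -0.533493, 2.0058)  len=0.3466
  (v10,v11,v2) [--+] → (0.453788, -0.3297, 2.0058)–(0.173321, -0.533493, 2.0058)  len=0.3467
  (v11,v1,v2) [--+] → (0.560934, 0, 2.0058)–(0.453788, -0.3297, 2.0058)  len=0.3467

Chained into 1 loop(s):
  loop 1: 10 segments, perimeter = 3.4667
Total perimeter = 3.467


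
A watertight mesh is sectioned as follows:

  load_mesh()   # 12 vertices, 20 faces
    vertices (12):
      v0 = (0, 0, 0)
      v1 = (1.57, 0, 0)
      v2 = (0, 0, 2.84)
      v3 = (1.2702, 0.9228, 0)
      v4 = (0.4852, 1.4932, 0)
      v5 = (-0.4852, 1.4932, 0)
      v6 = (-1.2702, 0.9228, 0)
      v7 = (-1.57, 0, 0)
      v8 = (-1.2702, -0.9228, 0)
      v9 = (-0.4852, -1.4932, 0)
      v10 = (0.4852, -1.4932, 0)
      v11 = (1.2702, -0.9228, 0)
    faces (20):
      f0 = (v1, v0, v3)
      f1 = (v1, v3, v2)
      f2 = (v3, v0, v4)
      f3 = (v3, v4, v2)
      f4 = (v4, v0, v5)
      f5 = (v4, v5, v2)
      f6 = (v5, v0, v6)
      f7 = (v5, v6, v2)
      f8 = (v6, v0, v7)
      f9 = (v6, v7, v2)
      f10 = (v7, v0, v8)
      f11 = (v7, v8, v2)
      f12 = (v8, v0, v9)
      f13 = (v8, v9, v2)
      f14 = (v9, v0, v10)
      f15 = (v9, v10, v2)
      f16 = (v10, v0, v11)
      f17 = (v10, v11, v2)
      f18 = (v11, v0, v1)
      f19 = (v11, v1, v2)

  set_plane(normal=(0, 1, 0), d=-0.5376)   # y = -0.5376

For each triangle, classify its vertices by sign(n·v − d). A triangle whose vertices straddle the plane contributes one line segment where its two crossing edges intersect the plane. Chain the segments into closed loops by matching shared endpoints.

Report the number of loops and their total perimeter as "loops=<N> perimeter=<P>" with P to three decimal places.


loops=1 perimeter=7.545

Straddling triangles (10 of 20):
  (v7,v0,v8) [++-] → (-0.739986, -0.5376, 0)–(-1.39534, -0.5376, 0)  len=0.6554
  (v7,v8,v2) [+-+] → (-1.39534, -0.5376, 0)–(-0.739986, -0.5376, 1.18549)  len=1.3546
  (v8,v0,v9) [-+-] → (-0.739986, -0.5376, 0)–(-0.174688, -0.5376, 0)  len=0.5653
  (v8,v9,v2) [--+] → (-0.174688, -0.5376, 1.81751)–(-0.739986, -0.5376, 1.18549)  len=0.8479
  (v9,v0,v10) [-+-] → (-0.174688, -0.5376, 0)–(0.174688, -0.5376, 0)  len=0.3494
  (v9,v10,v2) [--+] → (0.174688, -0.5376, 1.81751)–(-0.174688, -0.5376, 1.81751)  len=0.3494
  (v10,v0,v11) [-+-] → (0.174688, -0.5376, 0)–(0.739986, -0.5376, 0)  len=0.5653
  (v10,v11,v2) [--+] → (0.739986, -0.5376, 1.18549)–(0.174688, -0.5376, 1.81751)  len=0.8479
  (v11,v0,v1) [-++] → (0.739986, -0.5376, 0)–(1.39534, -0.5376, 0)  len=0.6554
  (v11,v1,v2) [-++] → (1.39534, -0.5376, 0)–(0.739986, -0.5376, 1.18549)  len=1.3546

Chained into 1 loop(s):
  loop 1: 10 segments, perimeter = 7.5451
Total perimeter = 7.545


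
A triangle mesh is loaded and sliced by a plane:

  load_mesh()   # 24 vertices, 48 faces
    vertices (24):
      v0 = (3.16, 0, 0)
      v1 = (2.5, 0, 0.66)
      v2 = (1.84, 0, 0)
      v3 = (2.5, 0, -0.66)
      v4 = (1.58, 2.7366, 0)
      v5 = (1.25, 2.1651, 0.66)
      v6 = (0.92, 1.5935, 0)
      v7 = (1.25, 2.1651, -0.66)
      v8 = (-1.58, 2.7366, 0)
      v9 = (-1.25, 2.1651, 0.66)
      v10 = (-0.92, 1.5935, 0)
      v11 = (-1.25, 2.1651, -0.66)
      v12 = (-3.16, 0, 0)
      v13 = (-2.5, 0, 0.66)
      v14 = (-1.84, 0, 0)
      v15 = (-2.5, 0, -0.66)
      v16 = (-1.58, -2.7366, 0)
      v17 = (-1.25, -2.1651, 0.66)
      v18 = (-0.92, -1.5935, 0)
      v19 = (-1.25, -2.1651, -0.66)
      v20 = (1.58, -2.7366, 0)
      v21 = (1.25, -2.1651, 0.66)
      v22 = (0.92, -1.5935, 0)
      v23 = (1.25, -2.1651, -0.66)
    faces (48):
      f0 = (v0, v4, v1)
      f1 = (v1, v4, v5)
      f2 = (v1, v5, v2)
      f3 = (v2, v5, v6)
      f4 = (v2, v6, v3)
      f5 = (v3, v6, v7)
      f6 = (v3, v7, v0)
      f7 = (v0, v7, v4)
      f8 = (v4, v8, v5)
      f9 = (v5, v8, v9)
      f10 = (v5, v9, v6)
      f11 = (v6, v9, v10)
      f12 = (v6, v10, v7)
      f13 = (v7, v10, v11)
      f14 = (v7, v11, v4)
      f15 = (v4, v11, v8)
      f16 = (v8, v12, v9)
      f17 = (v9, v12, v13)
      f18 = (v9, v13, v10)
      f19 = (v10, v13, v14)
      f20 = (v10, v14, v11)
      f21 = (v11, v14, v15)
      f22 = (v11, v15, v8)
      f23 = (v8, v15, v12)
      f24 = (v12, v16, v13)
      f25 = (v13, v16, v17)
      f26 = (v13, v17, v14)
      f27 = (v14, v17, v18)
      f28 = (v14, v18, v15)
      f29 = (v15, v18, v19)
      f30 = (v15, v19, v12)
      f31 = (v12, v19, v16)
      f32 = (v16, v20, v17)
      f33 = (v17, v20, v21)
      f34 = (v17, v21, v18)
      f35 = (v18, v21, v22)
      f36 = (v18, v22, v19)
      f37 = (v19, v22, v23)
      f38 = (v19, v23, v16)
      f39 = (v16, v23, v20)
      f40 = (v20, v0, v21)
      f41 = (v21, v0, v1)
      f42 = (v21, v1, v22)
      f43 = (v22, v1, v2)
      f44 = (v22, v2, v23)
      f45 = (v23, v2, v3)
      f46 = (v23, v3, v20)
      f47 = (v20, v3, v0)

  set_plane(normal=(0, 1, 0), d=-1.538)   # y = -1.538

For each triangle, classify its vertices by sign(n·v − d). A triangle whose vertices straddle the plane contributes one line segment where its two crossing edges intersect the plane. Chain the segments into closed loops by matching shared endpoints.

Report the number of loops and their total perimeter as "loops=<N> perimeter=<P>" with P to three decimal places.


loops=2 perimeter=7.467

Straddling triangles (16 of 48):
  (v12,v16,v13) [+-+] → (-2.27202, -1.538, 0)–(-1.98295, -1.538, 0.289073)  len=0.4088
  (v13,v16,v17) [+--] → (-1.98295, -1.538, 0.289073)–(-1.61205, -1.538, 0.66)  len=0.5246
  (v13,v17,v14) [+-+] → (-1.61205, -1.538, 0.66)–(-1.42089, -1.538, 0.468837)  len=0.2703
  (v14,v17,v18) [+--] → (-1.42089, -1.538, 0.468837)–(-0.952043, -1.538, 0)  len=0.6630
  (v14,v18,v15) [+-+] → (-0.952043, -1.538, 0)–(-0.97503, -1.538, -0.0229871)  len=0.0325
  (v15,v18,v19) [+--] → (-0.97503, -1.538, -0.0229871)–(-1.61205, -1.538, -0.66)  len=0.9009
  (v15,v19,v12) [+-+] → (-1.61205, -1.538, -0.66)–(-1.80321, -1.538, -0.468837)  len=0.2703
  (v12,v19,v16) [+--] → (-1.80321, -1.538, -0.468837)–(-2.27202, -1.538, 0)  len=0.6630
  (v20,v0,v21) [-+-] → (2.27202, -1.538, 0)–(1.80321, -1.538, 0.468837)  len=0.6630
  (v21,v0,v1) [-++] → (1.80321, -1.538, 0.468837)–(1.61205, -1.538, 0.66)  len=0.2703
  (v21,v1,v22) [-+-] → (1.61205, -1.538, 0.66)–(0.97503, -1.538, 0.0229871)  len=0.9009
  (v22,v1,v2) [-++] → (0.97503, -1.538, 0.0229871)–(0.952043, -1.538, 0)  len=0.0325
  (v22,v2,v23) [-+-] → (0.952043, -1.538, 0)–(1.42089, -1.538, -0.468837)  len=0.6630
  (v23,v2,v3) [-++] → (1.42089, -1.538, -0.468837)–(1.61205, -1.538, -0.66)  len=0.2703
  (v23,v3,v20) [-+-] → (1.61205, -1.538, -0.66)–(1.98295, -1.538, -0.289073)  len=0.5246
  (v20,v3,v0) [-++] → (1.98295, -1.538, -0.289073)–(2.27202, -1.538, 0)  len=0.4088

Chained into 2 loop(s):
  loop 1: 8 segments, perimeter = 3.7335
  loop 2: 8 segments, perimeter = 3.7335
Total perimeter = 7.467
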